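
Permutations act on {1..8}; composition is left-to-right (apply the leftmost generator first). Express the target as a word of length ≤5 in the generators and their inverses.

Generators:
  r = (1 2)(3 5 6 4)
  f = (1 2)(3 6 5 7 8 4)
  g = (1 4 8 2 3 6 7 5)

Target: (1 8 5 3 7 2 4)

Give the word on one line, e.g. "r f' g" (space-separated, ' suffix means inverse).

g g r

  after g: (1 4 8 2 3 6 7 5)
  after g: (1 8 3 7)(2 6 5 4)
  after r: (1 8 5 3 7 2 4)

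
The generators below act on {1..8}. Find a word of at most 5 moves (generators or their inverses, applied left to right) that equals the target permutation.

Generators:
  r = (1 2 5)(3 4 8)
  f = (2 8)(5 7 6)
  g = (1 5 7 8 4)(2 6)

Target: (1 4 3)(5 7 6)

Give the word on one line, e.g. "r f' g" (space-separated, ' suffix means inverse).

g' r g f f

  after g': (1 4 8 7 5)(2 6)
  after r: (1 8 7)(2 6 5)(3 4)
  after g: (1 4 3)(5 6 7)
  after f: (1 4 3)(2 8)
  after f: (1 4 3)(5 7 6)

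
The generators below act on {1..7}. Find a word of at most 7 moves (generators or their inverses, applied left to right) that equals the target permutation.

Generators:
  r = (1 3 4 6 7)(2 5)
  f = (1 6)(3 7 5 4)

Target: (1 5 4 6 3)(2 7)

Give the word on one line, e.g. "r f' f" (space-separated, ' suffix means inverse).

f' f' f' r' f'

  after f': (1 6)(3 4 5 7)
  after f': (3 5)(4 7)
  after f': (1 6)(3 7 5 4)
  after r': (1 4)(2 5 3 6 7)
  after f': (1 5 4 6 3)(2 7)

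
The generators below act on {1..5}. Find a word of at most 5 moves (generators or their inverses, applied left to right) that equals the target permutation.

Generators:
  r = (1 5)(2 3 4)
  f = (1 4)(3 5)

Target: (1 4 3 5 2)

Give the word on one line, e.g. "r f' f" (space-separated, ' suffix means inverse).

  after r: (1 5)(2 3 4)
  after f: (1 3)(2 5 4)
  after r: (1 4 3 5 2)

r f r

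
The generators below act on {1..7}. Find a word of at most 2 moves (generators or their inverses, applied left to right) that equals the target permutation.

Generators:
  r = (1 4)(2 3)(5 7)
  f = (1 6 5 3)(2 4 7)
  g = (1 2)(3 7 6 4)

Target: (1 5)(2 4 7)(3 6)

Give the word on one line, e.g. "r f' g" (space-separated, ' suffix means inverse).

  after f': (1 3 5 6)(2 7 4)
  after f': (1 5)(2 4 7)(3 6)

f' f'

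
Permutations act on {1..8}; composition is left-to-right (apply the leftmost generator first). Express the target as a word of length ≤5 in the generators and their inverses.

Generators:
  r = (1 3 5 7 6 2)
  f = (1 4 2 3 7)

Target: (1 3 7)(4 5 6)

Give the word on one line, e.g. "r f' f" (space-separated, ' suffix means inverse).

f' r r f

  after f': (1 7 3 2 4)
  after r: (1 6 2 4 3)(5 7)
  after r: (1 2 4 5 6)
  after f: (1 3 7)(4 5 6)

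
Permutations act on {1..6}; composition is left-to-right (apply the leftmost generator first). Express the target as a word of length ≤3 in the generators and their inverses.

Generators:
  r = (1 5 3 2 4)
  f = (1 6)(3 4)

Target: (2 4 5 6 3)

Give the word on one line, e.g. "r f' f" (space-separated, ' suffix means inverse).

f' r' f

  after f': (1 6)(3 4)
  after r': (1 6 4 5)(2 3)
  after f: (2 4 5 6 3)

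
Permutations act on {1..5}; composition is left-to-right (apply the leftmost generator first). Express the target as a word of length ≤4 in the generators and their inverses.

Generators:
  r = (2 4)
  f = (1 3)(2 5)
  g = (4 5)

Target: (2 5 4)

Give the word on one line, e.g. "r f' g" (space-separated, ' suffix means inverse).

g' r g r

  after g': (4 5)
  after r: (2 4 5)
  after g: (2 5)
  after r: (2 5 4)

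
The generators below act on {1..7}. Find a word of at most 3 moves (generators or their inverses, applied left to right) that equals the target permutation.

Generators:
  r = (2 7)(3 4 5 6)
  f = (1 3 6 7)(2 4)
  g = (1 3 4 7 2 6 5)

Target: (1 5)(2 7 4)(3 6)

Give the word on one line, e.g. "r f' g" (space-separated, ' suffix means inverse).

  after r': (2 7)(3 6 5 4)
  after r': (3 5)(4 6)
  after g': (1 5)(2 7 4)(3 6)

r' r' g'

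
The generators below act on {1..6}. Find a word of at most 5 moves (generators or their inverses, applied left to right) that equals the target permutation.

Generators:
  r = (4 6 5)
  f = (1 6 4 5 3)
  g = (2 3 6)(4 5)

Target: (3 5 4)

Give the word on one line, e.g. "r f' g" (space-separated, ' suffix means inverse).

g r r g'

  after g: (2 3 6)(4 5)
  after r: (2 3 5 6)
  after r: (2 3 4 6)
  after g': (3 5 4)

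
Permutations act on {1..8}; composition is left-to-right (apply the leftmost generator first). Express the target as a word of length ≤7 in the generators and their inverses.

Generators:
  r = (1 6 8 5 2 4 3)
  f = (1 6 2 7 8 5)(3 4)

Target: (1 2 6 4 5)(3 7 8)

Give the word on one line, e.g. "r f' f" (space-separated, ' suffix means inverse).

f' r' f' r f'

  after f': (1 5 8 7 2 6)(3 4)
  after r': (1 8 7 5 6 3 2)
  after f': (1 7 8 2 5)(3 6 4)
  after r: (1 7 5 6 3 8 4)
  after f': (1 2 6 4 5)(3 7 8)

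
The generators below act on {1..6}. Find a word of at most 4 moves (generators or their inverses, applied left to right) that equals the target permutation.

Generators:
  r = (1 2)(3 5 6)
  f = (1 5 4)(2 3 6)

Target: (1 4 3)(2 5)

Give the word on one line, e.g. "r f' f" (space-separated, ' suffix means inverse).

  after f': (1 4 5)(2 6 3)
  after r': (1 4 3)(2 5)

f' r'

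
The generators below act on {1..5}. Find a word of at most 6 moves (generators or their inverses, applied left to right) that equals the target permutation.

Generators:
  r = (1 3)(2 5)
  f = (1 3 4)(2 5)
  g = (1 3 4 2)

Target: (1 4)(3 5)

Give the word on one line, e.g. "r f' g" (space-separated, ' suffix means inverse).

f' g' f' r' f

  after f': (1 4 3)(2 5)
  after g': (1 3 2 5 4)
  after f': (3 5)
  after r': (1 3 2 5)
  after f: (1 4)(3 5)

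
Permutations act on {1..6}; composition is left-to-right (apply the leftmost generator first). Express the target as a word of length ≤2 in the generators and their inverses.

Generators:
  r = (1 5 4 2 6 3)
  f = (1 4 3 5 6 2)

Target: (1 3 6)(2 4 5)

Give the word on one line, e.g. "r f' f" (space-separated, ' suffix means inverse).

  after f: (1 4 3 5 6 2)
  after f: (1 3 6)(2 4 5)

f f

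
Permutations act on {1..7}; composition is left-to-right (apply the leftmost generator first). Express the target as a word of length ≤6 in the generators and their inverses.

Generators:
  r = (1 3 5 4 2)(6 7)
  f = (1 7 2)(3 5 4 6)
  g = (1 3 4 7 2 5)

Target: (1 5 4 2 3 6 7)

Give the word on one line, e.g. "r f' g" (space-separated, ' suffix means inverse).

  after f': (1 2 7)(3 6 4 5)
  after f': (1 7 2)(3 4)(5 6)
  after g': (1 4)(2 5 6)
  after f': (1 5 4 2 3 6 7)

f' f' g' f'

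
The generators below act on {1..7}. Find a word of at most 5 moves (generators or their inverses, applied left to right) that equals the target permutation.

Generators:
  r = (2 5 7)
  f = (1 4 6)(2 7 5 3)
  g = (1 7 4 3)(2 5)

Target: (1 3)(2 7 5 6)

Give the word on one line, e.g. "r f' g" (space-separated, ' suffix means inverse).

  after g': (1 3 4 7)(2 5)
  after r: (1 3 4 2 7)
  after f: (1 2 5 3 6)(4 7)
  after g': (1 5 4)(3 6)
  after f: (1 3)(2 7 5 6)

g' r f g' f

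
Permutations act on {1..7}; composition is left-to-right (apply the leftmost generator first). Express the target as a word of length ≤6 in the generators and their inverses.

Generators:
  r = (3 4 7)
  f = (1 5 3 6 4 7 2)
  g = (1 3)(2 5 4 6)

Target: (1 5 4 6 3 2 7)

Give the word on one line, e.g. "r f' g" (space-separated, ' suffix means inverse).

r r g g f

  after r: (3 4 7)
  after r: (3 7 4)
  after g: (1 3 7 6 2 5 4)
  after g: (2 4 3 7)(5 6)
  after f: (1 5 4 6 3 2 7)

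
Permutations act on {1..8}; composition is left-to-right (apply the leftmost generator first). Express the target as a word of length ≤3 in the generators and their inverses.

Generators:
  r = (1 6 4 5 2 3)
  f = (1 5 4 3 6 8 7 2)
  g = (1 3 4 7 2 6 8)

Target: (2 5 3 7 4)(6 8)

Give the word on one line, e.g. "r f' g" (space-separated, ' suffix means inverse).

r' g'

  after r': (1 3 2 5 4 6)
  after g': (2 5 3 7 4)(6 8)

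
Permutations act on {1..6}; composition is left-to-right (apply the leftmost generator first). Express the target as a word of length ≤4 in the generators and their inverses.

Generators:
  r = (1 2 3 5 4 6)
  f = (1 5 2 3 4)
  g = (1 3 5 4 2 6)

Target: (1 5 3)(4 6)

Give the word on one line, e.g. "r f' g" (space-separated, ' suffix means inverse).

r f'

  after r: (1 2 3 5 4 6)
  after f': (1 5 3)(4 6)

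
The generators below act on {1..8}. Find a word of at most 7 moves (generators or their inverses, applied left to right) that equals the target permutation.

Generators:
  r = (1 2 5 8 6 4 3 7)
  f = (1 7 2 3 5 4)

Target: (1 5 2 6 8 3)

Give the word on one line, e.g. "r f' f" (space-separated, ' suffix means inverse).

  after f': (1 4 5 3 2 7)
  after f': (1 5 2)(3 7 4)
  after f': (1 3)(2 4)(5 7)
  after r': (1 4)(2 6 8 5 3 7)
  after f': (1 5 2 6 8 3)

f' f' f' r' f'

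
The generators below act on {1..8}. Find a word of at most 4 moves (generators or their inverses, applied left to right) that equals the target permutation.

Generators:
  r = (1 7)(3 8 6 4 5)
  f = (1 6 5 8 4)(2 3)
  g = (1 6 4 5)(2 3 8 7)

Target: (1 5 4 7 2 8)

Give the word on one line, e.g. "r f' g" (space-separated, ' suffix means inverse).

f' g

  after f': (1 4 8 5 6)(2 3)
  after g: (1 5 4 7 2 8)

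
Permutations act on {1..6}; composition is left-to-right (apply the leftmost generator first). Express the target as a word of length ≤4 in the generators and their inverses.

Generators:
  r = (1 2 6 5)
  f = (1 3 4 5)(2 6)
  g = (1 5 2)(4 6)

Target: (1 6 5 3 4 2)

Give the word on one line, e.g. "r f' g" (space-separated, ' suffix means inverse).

  after g': (1 2 5)(4 6)
  after f: (1 6 5 3 4 2)

g' f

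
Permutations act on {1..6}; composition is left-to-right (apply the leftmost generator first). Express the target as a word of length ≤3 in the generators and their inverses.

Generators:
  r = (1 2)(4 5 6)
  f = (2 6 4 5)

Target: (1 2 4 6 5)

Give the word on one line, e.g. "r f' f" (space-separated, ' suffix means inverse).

  after f: (2 6 4 5)
  after r: (1 2 4 6 5)

f r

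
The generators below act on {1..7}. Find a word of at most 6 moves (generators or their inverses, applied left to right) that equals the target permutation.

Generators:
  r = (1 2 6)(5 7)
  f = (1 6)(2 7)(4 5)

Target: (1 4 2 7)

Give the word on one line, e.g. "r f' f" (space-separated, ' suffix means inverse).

  after r': (1 6 2)(5 7)
  after r': (1 2 6)
  after f: (1 7 2)(4 5)
  after r: (1 5 4 7 6)
  after f': (1 4 2 7)

r' r' f r f'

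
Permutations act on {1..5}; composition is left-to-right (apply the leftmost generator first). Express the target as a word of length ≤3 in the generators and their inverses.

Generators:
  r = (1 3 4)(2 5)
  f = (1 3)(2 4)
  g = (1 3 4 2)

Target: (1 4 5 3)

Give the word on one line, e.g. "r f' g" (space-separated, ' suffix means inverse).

  after r: (1 3 4)(2 5)
  after g': (2 5 4)
  after r': (1 4 5 3)

r g' r'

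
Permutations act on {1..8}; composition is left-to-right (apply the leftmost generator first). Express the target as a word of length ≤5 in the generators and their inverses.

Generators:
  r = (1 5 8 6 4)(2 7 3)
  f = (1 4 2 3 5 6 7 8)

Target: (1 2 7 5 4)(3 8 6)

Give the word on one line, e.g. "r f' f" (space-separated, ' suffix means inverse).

  after r: (1 5 8 6 4)(2 7 3)
  after f: (1 6 2 8 7 5)
  after r': (1 8 2 5 4 6 3 7)
  after f': (1 7 8 4 5)(2 3 6)
  after r': (1 2 7 5 4)(3 8 6)

r f r' f' r'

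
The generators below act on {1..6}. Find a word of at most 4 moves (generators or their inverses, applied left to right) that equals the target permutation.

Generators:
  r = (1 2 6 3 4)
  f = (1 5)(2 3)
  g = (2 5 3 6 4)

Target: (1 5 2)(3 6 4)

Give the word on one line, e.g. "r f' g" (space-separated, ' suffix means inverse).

  after g: (2 5 3 6 4)
  after f': (1 5 2)(3 6 4)

g f'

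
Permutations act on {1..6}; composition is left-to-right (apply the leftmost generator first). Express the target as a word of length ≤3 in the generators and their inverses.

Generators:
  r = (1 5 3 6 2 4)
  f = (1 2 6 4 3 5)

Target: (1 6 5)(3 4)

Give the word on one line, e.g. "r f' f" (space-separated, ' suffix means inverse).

r f' r

  after r: (1 5 3 6 2 4)
  after f': (1 3 2 6)(4 5)
  after r: (1 6 5)(3 4)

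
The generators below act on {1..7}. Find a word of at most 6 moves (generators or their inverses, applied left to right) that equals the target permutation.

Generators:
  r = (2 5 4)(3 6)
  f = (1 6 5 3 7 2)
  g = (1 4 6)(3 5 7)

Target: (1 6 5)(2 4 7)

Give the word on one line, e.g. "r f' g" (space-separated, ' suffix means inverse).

  after f: (1 6 5 3 7 2)
  after f: (1 5 7)(2 6 3)
  after g': (1 3 2 4)(6 7)
  after f': (1 5 6 3 7)(2 4)
  after f': (1 6 5)(2 4 7)

f f g' f' f'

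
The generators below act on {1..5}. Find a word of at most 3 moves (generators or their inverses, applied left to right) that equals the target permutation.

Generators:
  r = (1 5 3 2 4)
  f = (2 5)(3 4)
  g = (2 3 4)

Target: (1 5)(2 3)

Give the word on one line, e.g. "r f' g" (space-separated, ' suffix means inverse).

f' g' r

  after f': (2 5)(3 4)
  after g': (2 5 4)
  after r: (1 5)(2 3)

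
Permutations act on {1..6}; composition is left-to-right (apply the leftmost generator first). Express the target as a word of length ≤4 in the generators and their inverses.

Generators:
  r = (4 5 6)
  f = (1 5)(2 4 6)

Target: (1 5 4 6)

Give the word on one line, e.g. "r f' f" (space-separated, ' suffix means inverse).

  after r': (4 6 5)
  after f': (1 5 2 6)
  after f': (2 4)(5 6)
  after f': (1 5 4 6)

r' f' f' f'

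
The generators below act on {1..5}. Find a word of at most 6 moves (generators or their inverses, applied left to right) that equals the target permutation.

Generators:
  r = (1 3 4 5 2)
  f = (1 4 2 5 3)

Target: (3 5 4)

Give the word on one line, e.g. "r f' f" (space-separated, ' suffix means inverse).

f f r f' r'

  after f: (1 4 2 5 3)
  after f: (1 2 3 4 5)
  after r: (2 4)(3 5)
  after f': (1 3 2)
  after r': (3 5 4)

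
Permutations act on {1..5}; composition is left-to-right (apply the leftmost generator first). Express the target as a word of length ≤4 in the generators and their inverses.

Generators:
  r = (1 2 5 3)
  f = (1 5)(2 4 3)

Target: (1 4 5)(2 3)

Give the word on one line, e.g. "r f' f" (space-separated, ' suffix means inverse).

  after r: (1 2 5 3)
  after f: (1 4 3 5 2)
  after r': (1 4 5)(2 3)

r f r'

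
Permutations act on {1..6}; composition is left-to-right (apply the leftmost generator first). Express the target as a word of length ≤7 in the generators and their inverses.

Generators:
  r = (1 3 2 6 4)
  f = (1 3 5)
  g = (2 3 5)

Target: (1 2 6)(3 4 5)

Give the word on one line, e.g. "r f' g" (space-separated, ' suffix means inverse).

f g r r g

  after f: (1 3 5)
  after g: (1 5)(2 3)
  after r: (1 5 3 6 4)
  after r: (1 5 2 6)(3 4)
  after g: (1 2 6)(3 4 5)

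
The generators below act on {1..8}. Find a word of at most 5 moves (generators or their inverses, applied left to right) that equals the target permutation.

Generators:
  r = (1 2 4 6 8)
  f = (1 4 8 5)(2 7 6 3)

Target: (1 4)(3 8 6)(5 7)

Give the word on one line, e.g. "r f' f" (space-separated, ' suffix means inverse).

r r f r f

  after r: (1 2 4 6 8)
  after r: (1 4 8 2 6)
  after f: (1 8 7 6 4 5)(2 3)
  after r: (2 3 4 5)(7 8)
  after f: (1 4)(3 8 6)(5 7)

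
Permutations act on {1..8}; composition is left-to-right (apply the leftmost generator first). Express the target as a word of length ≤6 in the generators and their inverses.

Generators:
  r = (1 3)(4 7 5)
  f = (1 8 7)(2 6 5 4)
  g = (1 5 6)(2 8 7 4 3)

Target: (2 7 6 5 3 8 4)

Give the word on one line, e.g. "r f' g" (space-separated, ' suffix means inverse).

r' f' f' r'

  after r': (1 3)(4 5 7)
  after f': (1 3 7 5 8)(2 4 6)
  after f': (1 3 8 7 6 4 2 5)
  after r': (2 7 6 5 3 8 4)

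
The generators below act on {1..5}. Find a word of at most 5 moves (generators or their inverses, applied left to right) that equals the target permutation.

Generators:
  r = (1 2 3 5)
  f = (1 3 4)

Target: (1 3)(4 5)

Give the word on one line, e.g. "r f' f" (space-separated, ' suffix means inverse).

r' f r r r

  after r': (1 5 3 2)
  after f: (1 5 4)(2 3)
  after r: (2 5 4)
  after r: (1 2)(3 5 4)
  after r: (1 3)(4 5)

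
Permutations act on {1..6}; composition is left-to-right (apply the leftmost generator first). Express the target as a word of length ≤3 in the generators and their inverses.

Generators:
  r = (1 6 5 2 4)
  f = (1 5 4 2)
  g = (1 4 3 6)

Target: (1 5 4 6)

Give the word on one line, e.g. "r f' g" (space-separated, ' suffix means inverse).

  after f': (1 2 4 5)
  after r': (1 5 4 6)

f' r'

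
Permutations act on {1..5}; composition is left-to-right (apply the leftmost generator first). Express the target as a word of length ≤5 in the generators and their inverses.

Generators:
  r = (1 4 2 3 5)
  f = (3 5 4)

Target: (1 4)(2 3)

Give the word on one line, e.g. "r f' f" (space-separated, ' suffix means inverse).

  after r': (1 5 3 2 4)
  after f': (1 3 2 5 4)
  after f': (1 4)(2 3)

r' f' f'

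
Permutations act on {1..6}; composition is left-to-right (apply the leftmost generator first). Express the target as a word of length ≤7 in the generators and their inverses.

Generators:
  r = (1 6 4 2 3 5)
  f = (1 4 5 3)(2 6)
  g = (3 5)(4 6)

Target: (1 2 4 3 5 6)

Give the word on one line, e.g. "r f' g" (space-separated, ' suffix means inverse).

  after g': (3 5)(4 6)
  after f': (1 3 4 2 6)
  after f': (1 5 4 6 3)
  after f': (1 4 2 6 5)
  after r: (1 2 4 3 5 6)

g' f' f' f' r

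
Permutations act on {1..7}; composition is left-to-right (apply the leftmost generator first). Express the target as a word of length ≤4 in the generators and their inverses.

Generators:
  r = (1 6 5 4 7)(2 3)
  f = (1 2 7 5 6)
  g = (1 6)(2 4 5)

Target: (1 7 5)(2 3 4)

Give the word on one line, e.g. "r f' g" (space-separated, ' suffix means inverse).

r' g

  after r': (1 7 4 5 6)(2 3)
  after g: (1 7 5)(2 3 4)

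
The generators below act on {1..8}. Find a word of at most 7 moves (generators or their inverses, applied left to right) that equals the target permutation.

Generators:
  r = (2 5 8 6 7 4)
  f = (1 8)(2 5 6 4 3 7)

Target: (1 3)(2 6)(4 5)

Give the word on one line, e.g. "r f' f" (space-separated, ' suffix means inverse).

  after f': (1 8)(2 7 3 4 6 5)
  after r': (1 5 4 8)(2 6)(3 7)
  after r': (1 2 8)(3 6 4 5 7)
  after r': (1 4 2 5 6 7 3 8)
  after f: (1 3)(2 6)(4 5)

f' r' r' r' f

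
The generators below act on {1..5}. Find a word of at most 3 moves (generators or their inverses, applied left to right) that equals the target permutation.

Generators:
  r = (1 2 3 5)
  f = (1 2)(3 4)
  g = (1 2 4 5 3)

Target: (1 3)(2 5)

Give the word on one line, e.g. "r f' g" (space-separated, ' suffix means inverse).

  after r: (1 2 3 5)
  after r: (1 3)(2 5)

r r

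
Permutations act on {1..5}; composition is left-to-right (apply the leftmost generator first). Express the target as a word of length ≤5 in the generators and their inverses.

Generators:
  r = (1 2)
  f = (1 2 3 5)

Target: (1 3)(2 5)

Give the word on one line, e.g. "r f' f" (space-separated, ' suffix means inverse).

f r' r' f

  after f: (1 2 3 5)
  after r': (2 3 5)
  after r': (1 2 3 5)
  after f: (1 3)(2 5)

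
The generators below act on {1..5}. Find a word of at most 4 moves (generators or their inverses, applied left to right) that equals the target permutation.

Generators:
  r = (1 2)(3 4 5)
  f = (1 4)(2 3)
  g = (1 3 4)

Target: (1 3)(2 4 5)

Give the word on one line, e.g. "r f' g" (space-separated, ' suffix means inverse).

  after r: (1 2)(3 4 5)
  after f': (1 3)(2 4 5)

r f'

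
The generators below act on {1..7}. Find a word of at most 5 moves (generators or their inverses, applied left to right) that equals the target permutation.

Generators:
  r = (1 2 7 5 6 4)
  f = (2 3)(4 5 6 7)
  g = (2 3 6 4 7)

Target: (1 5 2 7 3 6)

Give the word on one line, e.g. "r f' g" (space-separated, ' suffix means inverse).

g' r r f' r'

  after g': (2 7 4 6 3)
  after r: (1 2 5 6 3 7)
  after r: (1 7 2 6 3 5 4)
  after f': (1 6 2 5 7 3 4)
  after r': (1 5 2 7 3 6)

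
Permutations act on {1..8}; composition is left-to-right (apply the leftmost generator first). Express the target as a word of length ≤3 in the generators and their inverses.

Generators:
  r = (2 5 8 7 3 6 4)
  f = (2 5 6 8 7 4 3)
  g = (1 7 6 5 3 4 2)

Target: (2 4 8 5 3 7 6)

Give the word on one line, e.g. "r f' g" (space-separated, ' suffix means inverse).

f' f'

  after f': (2 3 4 7 8 6 5)
  after f': (2 4 8 5 3 7 6)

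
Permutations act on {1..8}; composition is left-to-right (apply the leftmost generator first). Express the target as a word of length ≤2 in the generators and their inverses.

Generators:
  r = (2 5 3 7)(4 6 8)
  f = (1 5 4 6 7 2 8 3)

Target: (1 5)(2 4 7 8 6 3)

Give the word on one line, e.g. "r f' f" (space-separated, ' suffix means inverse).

r f

  after r: (2 5 3 7)(4 6 8)
  after f: (1 5)(2 4 7 8 6 3)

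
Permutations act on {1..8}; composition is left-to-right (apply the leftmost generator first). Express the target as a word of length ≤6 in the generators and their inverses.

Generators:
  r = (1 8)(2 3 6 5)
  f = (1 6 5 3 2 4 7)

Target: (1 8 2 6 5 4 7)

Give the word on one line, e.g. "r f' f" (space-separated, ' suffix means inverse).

  after r: (1 8)(2 3 6 5)
  after f: (1 8 6 3 5 4 7)
  after r: (2 3)(4 7 8 5)
  after r: (1 8 2 6 5 4 7)

r f r r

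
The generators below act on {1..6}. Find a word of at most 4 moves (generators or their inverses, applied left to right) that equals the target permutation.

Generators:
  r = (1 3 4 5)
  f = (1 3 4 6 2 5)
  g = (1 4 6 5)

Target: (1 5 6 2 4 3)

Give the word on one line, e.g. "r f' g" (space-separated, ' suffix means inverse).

f' r f'

  after f': (1 5 2 6 4 3)
  after r: (2 6 5)
  after f': (1 5 6 2 4 3)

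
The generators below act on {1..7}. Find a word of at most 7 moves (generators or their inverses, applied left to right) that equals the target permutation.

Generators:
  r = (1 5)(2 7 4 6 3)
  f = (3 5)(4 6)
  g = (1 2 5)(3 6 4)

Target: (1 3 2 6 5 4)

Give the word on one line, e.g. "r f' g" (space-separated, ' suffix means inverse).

  after r: (1 5)(2 7 4 6 3)
  after r: (2 4 3 7 6)
  after f: (2 6)(3 7 4 5)
  after r': (1 5 6 3 2 4)
  after f': (1 3 2 6 5 4)

r r f r' f'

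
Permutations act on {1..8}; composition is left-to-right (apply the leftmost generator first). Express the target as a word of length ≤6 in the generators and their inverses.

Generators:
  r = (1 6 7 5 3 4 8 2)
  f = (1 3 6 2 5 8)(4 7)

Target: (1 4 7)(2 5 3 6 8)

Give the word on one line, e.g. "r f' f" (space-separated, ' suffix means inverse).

  after f': (1 8 5 2 6 3)(4 7)
  after r: (1 2 7 8 3 6 4 5)
  after f': (1 6 7 5 8)(2 4)
  after f': (1 3)(2 7)(4 6)
  after r: (1 4 7)(2 5 3 6 8)

f' r f' f' r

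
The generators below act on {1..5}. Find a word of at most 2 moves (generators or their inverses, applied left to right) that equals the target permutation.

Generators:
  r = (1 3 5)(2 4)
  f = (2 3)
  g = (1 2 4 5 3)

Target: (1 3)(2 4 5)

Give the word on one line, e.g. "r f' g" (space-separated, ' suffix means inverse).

  after g: (1 2 4 5 3)
  after f': (1 3)(2 4 5)

g f'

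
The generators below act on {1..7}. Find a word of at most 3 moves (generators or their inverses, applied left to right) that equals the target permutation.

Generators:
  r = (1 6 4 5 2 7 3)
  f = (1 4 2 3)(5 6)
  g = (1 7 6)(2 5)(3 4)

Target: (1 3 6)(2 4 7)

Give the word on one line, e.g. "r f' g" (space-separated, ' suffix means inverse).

  after g: (1 7 6)(2 5)(3 4)
  after f': (1 7 5 4 2 6 3)
  after r: (1 3 6)(2 4 7)

g f' r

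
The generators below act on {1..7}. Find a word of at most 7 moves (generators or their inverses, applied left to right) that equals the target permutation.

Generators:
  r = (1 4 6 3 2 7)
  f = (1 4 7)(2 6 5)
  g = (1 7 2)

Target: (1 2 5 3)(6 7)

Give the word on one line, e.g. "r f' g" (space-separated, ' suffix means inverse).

  after r': (1 7 2 3 6 4)
  after f': (1 4 7 5 6)(2 3)
  after g: (1 4 2 3)(5 6 7)
  after r: (1 6)(3 4 7 5)
  after f': (1 2 5 3)(6 7)

r' f' g r f'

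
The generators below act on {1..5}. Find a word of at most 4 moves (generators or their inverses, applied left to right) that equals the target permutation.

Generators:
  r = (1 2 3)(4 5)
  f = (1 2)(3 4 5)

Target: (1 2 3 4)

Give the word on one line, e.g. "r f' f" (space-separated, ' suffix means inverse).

f f r

  after f: (1 2)(3 4 5)
  after f: (3 5 4)
  after r: (1 2 3 4)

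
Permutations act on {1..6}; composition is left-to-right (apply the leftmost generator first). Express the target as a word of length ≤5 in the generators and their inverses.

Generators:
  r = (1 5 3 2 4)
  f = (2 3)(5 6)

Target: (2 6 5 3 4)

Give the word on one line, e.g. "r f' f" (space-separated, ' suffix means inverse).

f' r' f' r

  after f': (2 3)(5 6)
  after r': (1 4 2 5 6)
  after f': (1 4 3 2 6)
  after r: (2 6 5 3 4)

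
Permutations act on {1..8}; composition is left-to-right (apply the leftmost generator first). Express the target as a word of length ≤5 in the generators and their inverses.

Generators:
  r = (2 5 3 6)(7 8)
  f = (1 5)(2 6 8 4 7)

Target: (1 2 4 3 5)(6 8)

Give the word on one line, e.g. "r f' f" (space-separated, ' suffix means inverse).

f f f r'

  after f: (1 5)(2 6 8 4 7)
  after f: (2 8 7 6 4)
  after f: (1 5)(2 4 6 7 8)
  after r': (1 2 4 3 5)(6 8)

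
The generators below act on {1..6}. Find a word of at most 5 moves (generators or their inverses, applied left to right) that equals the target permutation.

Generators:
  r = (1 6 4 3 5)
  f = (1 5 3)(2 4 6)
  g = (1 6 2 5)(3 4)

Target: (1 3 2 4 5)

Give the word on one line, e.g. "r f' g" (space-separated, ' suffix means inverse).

  after g': (1 5 2 6)(3 4)
  after r': (1 3 6 5 2)
  after g: (1 4 3 2 6)
  after r: (1 3 2 4 5)

g' r' g r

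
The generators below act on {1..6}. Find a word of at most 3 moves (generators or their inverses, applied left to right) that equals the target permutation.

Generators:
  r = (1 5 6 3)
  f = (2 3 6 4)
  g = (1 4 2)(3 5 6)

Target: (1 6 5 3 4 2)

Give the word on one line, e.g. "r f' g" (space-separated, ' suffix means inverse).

  after r: (1 5 6 3)
  after g: (1 6 5 3 4 2)

r g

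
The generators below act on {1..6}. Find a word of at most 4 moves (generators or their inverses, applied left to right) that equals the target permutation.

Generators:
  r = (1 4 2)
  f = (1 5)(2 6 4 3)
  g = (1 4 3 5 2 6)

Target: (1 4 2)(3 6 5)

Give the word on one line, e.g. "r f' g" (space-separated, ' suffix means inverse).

  after r: (1 4 2)
  after f': (1 6 2 5)(3 4)
  after r: (1 6)(2 5 4 3)
  after f: (1 4 2)(3 6 5)

r f' r f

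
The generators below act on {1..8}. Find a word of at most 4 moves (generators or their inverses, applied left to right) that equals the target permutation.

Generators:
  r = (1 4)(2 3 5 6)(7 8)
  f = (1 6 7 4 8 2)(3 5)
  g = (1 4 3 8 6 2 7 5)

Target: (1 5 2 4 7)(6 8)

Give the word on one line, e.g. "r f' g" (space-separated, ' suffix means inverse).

  after f: (1 6 7 4 8 2)(3 5)
  after r': (1 5 2 4 7)(6 8)

f r'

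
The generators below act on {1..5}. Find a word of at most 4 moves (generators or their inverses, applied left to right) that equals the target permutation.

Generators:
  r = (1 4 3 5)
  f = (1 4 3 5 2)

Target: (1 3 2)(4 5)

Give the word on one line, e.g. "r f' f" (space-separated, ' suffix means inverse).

  after f: (1 4 3 5 2)
  after r': (2 5)
  after f: (1 4 3 5)
  after f: (1 3 2)(4 5)

f r' f f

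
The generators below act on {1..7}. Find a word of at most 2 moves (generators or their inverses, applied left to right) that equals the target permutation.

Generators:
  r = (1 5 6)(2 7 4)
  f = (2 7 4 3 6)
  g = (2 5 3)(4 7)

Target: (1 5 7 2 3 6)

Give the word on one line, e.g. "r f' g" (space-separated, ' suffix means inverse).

g' r

  after g': (2 3 5)(4 7)
  after r: (1 5 7 2 3 6)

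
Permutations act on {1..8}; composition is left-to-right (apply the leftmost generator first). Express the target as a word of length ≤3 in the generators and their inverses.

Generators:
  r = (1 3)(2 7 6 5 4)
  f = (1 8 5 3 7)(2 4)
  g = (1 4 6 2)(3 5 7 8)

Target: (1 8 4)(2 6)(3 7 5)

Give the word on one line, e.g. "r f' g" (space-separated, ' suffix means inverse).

f' g

  after f': (1 7 3 5 8)(2 4)
  after g: (1 8 4)(2 6)(3 7 5)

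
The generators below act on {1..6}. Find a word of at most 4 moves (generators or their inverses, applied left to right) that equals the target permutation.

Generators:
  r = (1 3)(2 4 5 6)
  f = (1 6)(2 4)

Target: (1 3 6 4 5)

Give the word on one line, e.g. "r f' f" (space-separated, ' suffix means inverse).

r' r' r' f

  after r': (1 3)(2 6 5 4)
  after r': (2 5)(4 6)
  after r': (1 3)(2 4 5 6)
  after f: (1 3 6 4 5)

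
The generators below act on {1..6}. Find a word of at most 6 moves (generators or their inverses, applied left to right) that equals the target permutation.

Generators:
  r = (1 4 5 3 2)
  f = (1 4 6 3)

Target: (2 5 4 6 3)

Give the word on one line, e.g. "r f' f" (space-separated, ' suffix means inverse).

r' f r r f'

  after r': (1 2 3 5 4)
  after f: (1 2)(3 5 6)
  after r: (2 4 5 6)
  after r: (1 4 3 2 5 6)
  after f': (2 5 4 6 3)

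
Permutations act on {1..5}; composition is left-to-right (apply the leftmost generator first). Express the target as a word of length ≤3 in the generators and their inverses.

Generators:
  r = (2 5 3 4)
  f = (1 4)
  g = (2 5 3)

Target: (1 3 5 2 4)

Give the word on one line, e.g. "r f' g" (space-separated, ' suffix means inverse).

  after f: (1 4)
  after r': (1 3 5 2 4)

f r'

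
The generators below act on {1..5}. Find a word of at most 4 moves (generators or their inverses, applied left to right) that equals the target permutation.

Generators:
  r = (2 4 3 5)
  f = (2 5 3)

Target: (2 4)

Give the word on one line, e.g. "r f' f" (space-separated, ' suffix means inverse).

f' r'

  after f': (2 3 5)
  after r': (2 4)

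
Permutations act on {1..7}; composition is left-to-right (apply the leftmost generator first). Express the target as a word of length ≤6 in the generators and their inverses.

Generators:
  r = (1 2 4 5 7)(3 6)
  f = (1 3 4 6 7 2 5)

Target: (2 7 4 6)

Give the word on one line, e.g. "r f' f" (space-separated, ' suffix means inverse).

r' f' f' r' r'

  after r': (1 7 5 4 2)(3 6)
  after f': (1 6)(2 5 3 4 7)
  after f': (1 4 6 5)
  after r': (1 2)(3 6 4)(5 7)
  after r': (2 7 4 6)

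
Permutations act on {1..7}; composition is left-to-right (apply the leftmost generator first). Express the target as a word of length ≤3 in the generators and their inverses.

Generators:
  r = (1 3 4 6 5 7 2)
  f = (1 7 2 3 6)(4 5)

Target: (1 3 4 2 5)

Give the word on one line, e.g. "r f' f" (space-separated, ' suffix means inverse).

  after f: (1 7 2 3 6)(4 5)
  after r: (1 2 4 7)(3 5 6)
  after f: (1 3 4 2 5)

f r f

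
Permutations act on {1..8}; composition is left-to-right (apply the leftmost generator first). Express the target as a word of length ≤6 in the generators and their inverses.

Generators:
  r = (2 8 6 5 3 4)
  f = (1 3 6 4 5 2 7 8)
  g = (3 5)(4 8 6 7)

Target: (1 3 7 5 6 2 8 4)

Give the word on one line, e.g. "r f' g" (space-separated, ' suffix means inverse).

r f f f r'

  after r: (2 8 6 5 3 4)
  after f: (1 3 5 6 2)(4 7 8)
  after f: (1 6 7)(2 3)(4 8 5)
  after f: (1 4)(2 6 8)(3 7)
  after r': (1 3 7 5 6 2 8 4)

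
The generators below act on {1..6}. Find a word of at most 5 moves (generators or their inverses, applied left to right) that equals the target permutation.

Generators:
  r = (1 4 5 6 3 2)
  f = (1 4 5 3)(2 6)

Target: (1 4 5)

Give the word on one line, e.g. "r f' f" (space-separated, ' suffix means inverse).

  after r: (1 4 5 6 3 2)
  after f': (2 3 6 5)
  after r: (1 4 5)

r f' r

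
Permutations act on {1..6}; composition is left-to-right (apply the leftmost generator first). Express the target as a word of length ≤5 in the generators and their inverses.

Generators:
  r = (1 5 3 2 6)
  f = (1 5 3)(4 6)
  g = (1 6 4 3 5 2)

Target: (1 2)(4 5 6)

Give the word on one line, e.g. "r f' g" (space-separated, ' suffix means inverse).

f r' r' r'

  after f: (1 5 3)(4 6)
  after r': (2 3 6 4)
  after r': (1 6 4 3 2 5)
  after r': (1 2)(4 5 6)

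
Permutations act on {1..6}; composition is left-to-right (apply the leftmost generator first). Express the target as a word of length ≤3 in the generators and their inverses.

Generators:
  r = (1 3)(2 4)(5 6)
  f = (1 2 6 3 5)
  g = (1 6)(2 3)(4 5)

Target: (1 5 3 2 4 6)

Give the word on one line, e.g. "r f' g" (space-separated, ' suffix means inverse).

  after r: (1 3)(2 4)(5 6)
  after f: (1 5 3 2 4 6)

r f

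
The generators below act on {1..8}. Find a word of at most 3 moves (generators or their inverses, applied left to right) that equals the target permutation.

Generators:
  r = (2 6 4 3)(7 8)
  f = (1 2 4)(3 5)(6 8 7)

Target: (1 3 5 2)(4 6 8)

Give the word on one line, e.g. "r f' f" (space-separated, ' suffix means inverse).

f' r

  after f': (1 4 2)(3 5)(6 7 8)
  after r: (1 3 5 2)(4 6 8)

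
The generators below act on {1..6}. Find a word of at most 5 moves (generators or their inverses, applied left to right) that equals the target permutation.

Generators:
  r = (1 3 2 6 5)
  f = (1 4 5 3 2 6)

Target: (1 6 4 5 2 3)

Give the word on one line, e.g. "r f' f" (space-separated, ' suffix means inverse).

  after r: (1 3 2 6 5)
  after f': (1 5 6 4)
  after r': (1 6 4 5 2 3)

r f' r'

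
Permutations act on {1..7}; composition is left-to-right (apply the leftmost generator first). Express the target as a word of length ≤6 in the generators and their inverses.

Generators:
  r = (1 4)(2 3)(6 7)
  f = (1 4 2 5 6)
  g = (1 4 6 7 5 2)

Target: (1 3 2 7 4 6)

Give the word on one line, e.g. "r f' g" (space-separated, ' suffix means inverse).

  after g: (1 4 6 7 5 2)
  after g: (1 6 5)(2 4 7)
  after f': (1 5 6 2)(4 7)
  after f': (1 2 6 4 7)
  after r': (1 3 2 7 4 6)

g g f' f' r'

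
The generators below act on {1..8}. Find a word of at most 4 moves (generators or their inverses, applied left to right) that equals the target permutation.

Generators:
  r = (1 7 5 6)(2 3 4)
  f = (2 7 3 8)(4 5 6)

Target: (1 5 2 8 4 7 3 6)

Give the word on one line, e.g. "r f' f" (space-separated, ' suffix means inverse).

  after f': (2 8 3 7)(4 6 5)
  after r': (1 6 7 4 5 3)(2 8)
  after r': (1 5 2 8 4 7 3 6)

f' r' r'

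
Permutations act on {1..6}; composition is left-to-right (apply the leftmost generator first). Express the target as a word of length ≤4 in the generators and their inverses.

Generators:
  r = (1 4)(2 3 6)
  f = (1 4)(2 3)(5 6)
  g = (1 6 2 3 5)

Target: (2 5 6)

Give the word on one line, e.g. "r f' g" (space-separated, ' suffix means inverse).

r' f

  after r': (1 4)(2 6 3)
  after f: (2 5 6)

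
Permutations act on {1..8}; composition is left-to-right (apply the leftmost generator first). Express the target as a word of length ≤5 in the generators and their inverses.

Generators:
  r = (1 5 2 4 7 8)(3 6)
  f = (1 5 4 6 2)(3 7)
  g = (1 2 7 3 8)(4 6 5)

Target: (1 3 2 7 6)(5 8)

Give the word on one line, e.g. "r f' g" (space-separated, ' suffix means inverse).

g' r f' g g

  after g': (1 8 3 7 2)(4 5 6)
  after r: (2 5 3 8 6 7 4)
  after f': (1 2)(3 8 4 6)(5 7)
  after g: (1 7 4 5 3)(6 8)
  after g: (1 3 2 7 6)(5 8)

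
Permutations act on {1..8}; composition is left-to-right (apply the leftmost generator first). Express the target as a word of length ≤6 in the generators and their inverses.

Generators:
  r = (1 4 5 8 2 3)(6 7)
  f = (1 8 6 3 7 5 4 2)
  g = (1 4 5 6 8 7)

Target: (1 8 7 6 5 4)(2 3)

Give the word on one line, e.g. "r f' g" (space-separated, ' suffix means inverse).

  after r': (1 3 2 8 5 4)(6 7)
  after g: (1 3 2 7 8 6)
  after f: (1 7 6 8 3)(2 5 4)
  after g: (2 6 7 8 3 4)
  after f: (1 8 7 6 5 4)(2 3)

r' g f g f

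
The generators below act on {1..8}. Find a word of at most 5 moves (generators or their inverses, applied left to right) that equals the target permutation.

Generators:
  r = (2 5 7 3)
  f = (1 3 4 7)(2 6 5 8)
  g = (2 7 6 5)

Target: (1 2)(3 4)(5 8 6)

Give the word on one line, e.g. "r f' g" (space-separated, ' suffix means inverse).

  after f': (1 7 4 3)(2 8 5 6)
  after f': (1 4)(2 5)(3 7)(6 8)
  after r: (1 4)(2 7)(6 8)
  after f: (1 7 6 2)(3 4)(5 8)
  after g': (1 2)(3 4)(5 8 6)

f' f' r f g'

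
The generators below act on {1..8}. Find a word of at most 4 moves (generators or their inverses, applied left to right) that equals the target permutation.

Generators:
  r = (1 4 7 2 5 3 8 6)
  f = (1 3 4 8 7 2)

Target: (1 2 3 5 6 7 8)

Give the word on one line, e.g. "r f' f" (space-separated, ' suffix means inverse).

r f f r

  after r: (1 4 7 2 5 3 8 6)
  after f: (1 8 6 3 7)(2 5 4)
  after f: (1 7 3 2 5 8 6 4)
  after r: (1 2 3 5 6 7 8)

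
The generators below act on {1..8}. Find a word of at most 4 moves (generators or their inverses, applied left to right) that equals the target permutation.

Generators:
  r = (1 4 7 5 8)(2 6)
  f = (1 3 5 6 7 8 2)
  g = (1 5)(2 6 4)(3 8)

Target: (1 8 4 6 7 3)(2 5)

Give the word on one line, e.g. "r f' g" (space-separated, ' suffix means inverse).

f g'

  after f: (1 3 5 6 7 8 2)
  after g': (1 8 4 6 7 3)(2 5)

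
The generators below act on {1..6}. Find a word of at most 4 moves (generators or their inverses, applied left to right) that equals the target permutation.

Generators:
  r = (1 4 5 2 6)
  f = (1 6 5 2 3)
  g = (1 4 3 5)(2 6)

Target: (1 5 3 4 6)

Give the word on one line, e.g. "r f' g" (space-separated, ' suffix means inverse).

  after r': (1 6 2 5 4)
  after g': (1 2 3 4 5)
  after f': (1 5 3 4 6)

r' g' f'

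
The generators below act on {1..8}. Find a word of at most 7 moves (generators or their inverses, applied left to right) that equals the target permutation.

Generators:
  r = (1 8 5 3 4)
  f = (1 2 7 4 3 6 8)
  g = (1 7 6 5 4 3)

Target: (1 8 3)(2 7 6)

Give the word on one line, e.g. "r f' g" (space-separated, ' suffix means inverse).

g' g' f r' r'

  after g': (1 3 4 5 6 7)
  after g': (1 4 6)(3 5 7)
  after f: (1 3 5 4 8)(2 7 6)
  after r': (1 5 3 8 4)(2 7 6)
  after r': (1 8 3)(2 7 6)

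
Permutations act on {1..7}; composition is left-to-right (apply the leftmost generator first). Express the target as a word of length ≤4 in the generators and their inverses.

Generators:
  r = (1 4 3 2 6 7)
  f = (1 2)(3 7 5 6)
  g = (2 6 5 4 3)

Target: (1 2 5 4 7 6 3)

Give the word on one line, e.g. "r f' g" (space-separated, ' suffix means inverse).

  after r': (1 7 6 2 3 4)
  after f: (1 5 6)(2 7 3 4)
  after f: (1 6 2 5 3 4)
  after r': (1 2 5 4 7 6 3)

r' f f r'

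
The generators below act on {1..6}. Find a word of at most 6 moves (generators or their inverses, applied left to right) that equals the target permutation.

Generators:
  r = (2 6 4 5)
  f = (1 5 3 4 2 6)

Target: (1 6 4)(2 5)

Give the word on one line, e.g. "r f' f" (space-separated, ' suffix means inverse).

f' r' f r' f

  after f': (1 6 2 4 3 5)
  after r': (1 2 6 5)(3 4)
  after f: (1 6 3 2)
  after r': (1 2)(3 5 4 6)
  after f: (1 6 4)(2 5)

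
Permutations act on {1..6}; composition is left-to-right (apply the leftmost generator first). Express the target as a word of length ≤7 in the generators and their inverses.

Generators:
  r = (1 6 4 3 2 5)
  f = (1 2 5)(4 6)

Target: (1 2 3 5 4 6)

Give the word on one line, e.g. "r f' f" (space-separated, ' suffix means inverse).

  after r': (1 5 2 3 4 6)
  after r': (1 2 4)(3 6 5)
  after r': (1 3)(2 6)(4 5)
  after f: (1 3 2 4)(5 6)
  after r: (1 2 3 5 4 6)

r' r' r' f r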